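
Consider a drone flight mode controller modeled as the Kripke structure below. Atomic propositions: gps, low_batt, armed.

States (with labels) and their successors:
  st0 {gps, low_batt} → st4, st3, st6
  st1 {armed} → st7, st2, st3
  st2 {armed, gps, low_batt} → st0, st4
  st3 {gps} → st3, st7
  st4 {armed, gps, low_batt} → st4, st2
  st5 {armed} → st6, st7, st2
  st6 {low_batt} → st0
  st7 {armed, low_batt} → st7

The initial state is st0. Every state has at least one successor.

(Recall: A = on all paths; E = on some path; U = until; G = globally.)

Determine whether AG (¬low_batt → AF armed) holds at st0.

States satisfying ¬low_batt → AF armed: {st0, st1, st2, st4, st5, st6, st7}.
States satisfying AG (¬low_batt → AF armed): {st7}.
st3 is reachable from st0 and violates ¬low_batt → AF armed, so AG fails at st0.
st0 ∉ Sat(AG (¬low_batt → AF armed)).

No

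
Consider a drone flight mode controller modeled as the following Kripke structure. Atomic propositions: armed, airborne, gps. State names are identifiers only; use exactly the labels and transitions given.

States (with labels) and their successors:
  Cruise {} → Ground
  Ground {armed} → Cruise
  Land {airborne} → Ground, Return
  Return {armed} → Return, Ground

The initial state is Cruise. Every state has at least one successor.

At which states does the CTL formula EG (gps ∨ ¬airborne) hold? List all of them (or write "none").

States satisfying gps ∨ ¬airborne: {Cruise, Ground, Return}.
States satisfying EG (gps ∨ ¬airborne): {Cruise, Ground, Return}.

{Cruise, Ground, Return}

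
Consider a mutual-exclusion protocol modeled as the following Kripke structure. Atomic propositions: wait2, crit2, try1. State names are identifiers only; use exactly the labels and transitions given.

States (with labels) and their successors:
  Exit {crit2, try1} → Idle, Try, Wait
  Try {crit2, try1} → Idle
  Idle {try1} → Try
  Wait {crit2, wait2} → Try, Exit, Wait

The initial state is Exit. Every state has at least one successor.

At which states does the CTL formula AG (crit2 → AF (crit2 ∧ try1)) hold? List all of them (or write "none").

{Try, Idle}

States satisfying crit2 → AF (crit2 ∧ try1): {Exit, Try, Idle}.
States satisfying AG (crit2 → AF (crit2 ∧ try1)): {Try, Idle}.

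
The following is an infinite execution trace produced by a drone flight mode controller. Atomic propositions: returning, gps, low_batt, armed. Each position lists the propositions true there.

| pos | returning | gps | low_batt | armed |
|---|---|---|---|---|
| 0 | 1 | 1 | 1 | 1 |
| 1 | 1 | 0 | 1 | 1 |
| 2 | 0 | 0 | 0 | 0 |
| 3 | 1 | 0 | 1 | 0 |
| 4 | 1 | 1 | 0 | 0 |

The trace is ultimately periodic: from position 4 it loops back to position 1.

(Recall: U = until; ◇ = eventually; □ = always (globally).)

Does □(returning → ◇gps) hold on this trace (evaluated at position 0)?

returning → ◇gps holds at every position 0..4, and those are all positions ever visited, so □(returning → ◇gps) holds.
Positions where returning holds: 0, 1, 3, 4.
Check ◇gps at each: 0→ok, 1→ok, 3→ok, 4→ok.

Satisfied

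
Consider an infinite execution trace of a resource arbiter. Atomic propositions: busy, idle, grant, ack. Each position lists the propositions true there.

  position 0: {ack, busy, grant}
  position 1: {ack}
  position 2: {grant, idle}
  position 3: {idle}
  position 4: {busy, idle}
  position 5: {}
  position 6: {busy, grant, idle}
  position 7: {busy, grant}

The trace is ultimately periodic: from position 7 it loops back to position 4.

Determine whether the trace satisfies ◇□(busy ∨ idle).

Does not hold

□(busy ∨ idle) is false at every position 0..7, so it never becomes true and ◇□(busy ∨ idle) fails.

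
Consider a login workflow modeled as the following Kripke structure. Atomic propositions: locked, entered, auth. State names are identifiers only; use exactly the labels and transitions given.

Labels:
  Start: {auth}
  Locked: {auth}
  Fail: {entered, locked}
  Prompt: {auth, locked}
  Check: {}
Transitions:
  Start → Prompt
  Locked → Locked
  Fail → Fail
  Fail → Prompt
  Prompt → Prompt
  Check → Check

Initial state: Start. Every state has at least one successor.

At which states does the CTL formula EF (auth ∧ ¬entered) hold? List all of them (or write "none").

States satisfying auth ∧ ¬entered: {Start, Locked, Prompt}.
States satisfying EF (auth ∧ ¬entered): {Start, Locked, Fail, Prompt}.

{Start, Locked, Fail, Prompt}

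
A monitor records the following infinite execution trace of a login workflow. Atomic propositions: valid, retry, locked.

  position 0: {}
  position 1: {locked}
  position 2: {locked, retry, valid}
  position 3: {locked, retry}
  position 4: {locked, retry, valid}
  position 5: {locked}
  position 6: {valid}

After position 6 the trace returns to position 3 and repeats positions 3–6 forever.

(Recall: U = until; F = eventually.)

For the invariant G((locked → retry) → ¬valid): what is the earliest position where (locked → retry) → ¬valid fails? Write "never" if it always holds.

2

Check (locked → retry) → ¬valid at each position in order: 0 ✓, 1 ✓.
At position 2 the labels are {locked, retry, valid}, so (locked → retry) → ¬valid is false there. This is the first violation.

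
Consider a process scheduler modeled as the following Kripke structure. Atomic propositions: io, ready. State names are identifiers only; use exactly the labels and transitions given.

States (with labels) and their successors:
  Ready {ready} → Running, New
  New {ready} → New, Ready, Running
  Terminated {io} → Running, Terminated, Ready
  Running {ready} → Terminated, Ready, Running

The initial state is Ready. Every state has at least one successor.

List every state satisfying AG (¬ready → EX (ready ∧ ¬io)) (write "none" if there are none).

{Ready, New, Terminated, Running}

States satisfying ¬ready → EX (ready ∧ ¬io): {Ready, New, Terminated, Running}.
States satisfying AG (¬ready → EX (ready ∧ ¬io)): {Ready, New, Terminated, Running}.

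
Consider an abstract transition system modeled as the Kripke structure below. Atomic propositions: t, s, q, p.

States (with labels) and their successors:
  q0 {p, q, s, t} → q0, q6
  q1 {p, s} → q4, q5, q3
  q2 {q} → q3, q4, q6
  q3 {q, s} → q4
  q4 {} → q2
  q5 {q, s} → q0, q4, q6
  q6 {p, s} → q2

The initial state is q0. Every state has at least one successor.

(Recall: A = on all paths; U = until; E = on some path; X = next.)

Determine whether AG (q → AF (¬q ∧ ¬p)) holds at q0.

No

States satisfying q → AF (¬q ∧ ¬p): {q1, q3, q4, q6}.
States satisfying AG (q → AF (¬q ∧ ¬p)): ∅.
q0 is reachable from q0 and violates q → AF (¬q ∧ ¬p), so AG fails at q0.
q0 ∉ Sat(AG (q → AF (¬q ∧ ¬p))).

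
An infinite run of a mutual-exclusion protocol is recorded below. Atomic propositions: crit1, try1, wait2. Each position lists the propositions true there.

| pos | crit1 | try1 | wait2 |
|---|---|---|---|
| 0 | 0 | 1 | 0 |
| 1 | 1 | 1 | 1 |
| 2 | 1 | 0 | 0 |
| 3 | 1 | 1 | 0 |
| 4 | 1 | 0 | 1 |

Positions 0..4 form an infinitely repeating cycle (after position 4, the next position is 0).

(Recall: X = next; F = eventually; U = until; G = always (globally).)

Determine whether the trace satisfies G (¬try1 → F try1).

Yes

¬try1 → F try1 holds at every position 0..4, and those are all positions ever visited, so G (¬try1 → F try1) holds.
Positions where ¬try1 holds: 2, 4.
Check F try1 at each: 2→ok, 4→ok.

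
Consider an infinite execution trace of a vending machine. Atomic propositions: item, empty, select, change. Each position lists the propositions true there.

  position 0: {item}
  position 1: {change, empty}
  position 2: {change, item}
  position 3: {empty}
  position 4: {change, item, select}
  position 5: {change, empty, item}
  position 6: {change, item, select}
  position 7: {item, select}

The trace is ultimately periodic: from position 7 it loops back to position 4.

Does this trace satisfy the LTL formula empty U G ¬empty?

No

Walking from position 0: at position 0, G ¬empty has not yet held and empty fails, so empty U G ¬empty is false.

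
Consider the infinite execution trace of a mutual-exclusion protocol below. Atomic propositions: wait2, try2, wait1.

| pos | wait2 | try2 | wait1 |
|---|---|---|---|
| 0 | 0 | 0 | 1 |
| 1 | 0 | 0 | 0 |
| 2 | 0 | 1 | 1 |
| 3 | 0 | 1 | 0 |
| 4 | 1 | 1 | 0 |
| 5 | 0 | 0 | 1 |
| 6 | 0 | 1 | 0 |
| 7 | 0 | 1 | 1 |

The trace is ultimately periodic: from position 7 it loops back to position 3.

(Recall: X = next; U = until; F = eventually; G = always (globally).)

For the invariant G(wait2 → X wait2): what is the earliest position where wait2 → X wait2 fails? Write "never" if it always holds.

Check wait2 → X wait2 at each position in order: 0 ✓, 1 ✓, 2 ✓, 3 ✓.
At position 4 the labels are {try2, wait2} and the next position 5 has {wait1}, so wait2 → X wait2 is false there. This is the first violation.

4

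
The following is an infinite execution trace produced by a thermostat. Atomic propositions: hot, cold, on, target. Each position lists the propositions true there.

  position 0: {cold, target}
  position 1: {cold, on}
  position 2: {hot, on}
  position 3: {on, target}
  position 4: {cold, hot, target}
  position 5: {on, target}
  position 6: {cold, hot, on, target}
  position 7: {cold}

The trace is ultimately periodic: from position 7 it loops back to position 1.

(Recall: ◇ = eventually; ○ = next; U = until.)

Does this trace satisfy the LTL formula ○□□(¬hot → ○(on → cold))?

Does not hold

The position after 0 is 1; □□(¬hot → ○(on → cold)) is false there.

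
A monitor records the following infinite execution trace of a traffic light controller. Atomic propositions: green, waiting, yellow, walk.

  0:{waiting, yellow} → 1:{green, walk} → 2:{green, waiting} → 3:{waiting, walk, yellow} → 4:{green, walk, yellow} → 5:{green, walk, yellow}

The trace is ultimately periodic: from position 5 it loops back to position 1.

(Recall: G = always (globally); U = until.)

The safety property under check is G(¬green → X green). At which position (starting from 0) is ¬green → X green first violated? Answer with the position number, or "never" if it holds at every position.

never

¬green → X green holds at every position 0..5, and those are all the positions the trace ever visits, so the invariant G(¬green → X green) is never violated.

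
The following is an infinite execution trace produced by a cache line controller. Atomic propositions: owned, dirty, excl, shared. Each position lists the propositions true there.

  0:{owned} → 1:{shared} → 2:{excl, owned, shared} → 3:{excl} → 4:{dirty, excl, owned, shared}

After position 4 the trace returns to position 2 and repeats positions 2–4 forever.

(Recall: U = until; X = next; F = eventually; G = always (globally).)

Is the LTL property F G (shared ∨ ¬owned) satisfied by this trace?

G (shared ∨ ¬owned) holds at position 1, which is reachable from 0, so F G (shared ∨ ¬owned) holds.

Satisfied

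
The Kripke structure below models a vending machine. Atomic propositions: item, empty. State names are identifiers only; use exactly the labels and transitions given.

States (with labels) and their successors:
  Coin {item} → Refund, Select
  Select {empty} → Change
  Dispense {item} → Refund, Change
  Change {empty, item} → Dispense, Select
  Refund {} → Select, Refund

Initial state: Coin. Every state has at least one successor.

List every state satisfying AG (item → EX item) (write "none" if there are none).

States satisfying item → EX item: {Select, Dispense, Change, Refund}.
States satisfying AG (item → EX item): {Select, Dispense, Change, Refund}.

{Select, Dispense, Change, Refund}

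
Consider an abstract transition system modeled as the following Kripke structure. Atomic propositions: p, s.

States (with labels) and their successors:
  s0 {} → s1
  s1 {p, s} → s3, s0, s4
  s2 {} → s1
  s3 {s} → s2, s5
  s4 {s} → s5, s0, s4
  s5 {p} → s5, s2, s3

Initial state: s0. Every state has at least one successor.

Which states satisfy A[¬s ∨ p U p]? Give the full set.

States satisfying ¬s ∨ p: {s0, s1, s2, s5}.
States satisfying p: {s1, s5}.
States satisfying A[¬s ∨ p U p]: {s0, s1, s2, s5}.

{s0, s1, s2, s5}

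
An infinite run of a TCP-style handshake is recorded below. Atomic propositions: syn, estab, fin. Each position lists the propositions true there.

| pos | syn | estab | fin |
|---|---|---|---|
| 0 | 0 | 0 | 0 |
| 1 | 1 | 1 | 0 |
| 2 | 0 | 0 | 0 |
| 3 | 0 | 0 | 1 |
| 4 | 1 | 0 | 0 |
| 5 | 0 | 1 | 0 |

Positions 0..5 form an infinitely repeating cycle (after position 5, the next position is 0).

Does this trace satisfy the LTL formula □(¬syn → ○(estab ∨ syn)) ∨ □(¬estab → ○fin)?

¬syn → ○(estab ∨ syn) must hold at every position from 0 onward. It fails at position 2, so □(¬syn → ○(estab ∨ syn)) is false.
Positions where ¬syn holds: 0, 2, 3, 5.
Check ○(estab ∨ syn) at each: 0→ok, 2→fails, 3→ok, 5→fails.
¬estab → ○fin must hold at every position from 0 onward. It fails at position 0, so □(¬estab → ○fin) is false.
Positions where ¬estab holds: 0, 2, 3, 4.
Check ○fin at each: 0→fails, 2→ok, 3→fails, 4→fails.
At position 0: □(¬syn → ○(estab ∨ syn)) is false; □(¬estab → ○fin) is false; so □(¬syn → ○(estab ∨ syn)) ∨ □(¬estab → ○fin) is false.

Does not hold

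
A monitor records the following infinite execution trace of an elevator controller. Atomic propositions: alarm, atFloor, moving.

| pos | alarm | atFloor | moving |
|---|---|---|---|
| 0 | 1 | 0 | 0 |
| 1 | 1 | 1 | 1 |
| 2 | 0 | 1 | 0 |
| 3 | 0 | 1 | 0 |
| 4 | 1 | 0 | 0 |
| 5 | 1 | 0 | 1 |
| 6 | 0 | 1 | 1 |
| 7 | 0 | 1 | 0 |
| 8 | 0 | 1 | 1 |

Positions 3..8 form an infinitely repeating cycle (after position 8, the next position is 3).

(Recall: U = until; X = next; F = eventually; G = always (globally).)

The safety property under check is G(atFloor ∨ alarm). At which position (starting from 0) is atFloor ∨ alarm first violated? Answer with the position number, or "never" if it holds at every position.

atFloor ∨ alarm holds at every position 0..8, and those are all the positions the trace ever visits, so the invariant G(atFloor ∨ alarm) is never violated.

never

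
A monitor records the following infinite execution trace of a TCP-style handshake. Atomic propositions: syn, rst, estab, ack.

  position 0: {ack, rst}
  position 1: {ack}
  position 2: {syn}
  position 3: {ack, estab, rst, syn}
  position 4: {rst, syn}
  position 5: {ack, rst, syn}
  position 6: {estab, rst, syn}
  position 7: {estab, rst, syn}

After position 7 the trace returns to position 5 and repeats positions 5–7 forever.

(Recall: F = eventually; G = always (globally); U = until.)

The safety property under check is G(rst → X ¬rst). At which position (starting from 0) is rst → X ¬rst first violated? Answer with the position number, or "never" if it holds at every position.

3

Check rst → X ¬rst at each position in order: 0 ✓, 1 ✓, 2 ✓.
At position 3 the labels are {ack, estab, rst, syn} and the next position 4 has {rst, syn}, so rst → X ¬rst is false there. This is the first violation.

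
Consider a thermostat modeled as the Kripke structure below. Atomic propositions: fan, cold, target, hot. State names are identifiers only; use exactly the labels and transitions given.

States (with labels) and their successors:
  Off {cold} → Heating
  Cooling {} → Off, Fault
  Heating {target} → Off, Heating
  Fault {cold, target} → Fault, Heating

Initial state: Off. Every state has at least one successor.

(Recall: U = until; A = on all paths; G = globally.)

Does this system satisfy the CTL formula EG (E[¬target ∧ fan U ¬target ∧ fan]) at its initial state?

No

States satisfying E[¬target ∧ fan U ¬target ∧ fan]: ∅.
States satisfying EG (E[¬target ∧ fan U ¬target ∧ fan]): ∅.
No suitable path/successor from Off witnesses the formula.
Off ∉ Sat(EG (E[¬target ∧ fan U ¬target ∧ fan])).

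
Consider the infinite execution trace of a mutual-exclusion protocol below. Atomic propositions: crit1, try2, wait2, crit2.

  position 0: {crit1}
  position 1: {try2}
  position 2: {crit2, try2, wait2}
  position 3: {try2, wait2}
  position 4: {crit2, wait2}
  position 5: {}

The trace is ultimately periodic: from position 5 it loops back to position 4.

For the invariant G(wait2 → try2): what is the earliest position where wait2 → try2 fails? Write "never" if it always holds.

4

Check wait2 → try2 at each position in order: 0 ✓, 1 ✓, 2 ✓, 3 ✓.
At position 4 the labels are {crit2, wait2}, so wait2 → try2 is false there. This is the first violation.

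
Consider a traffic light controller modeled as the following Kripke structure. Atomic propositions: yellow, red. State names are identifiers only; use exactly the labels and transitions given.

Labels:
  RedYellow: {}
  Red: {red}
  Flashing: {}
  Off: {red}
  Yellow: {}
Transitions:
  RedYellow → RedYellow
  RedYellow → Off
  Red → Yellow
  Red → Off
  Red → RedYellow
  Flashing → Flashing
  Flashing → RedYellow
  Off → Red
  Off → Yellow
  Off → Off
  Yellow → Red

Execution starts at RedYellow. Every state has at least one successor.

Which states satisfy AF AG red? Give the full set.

States satisfying AG red: ∅.
States satisfying AF AG red: ∅.

none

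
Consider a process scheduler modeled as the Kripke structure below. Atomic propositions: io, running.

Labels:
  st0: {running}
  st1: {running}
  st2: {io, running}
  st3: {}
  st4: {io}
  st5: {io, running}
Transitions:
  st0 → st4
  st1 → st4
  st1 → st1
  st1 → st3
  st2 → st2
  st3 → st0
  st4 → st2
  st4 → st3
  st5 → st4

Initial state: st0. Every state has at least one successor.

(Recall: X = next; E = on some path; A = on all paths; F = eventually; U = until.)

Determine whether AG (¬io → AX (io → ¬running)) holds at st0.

States satisfying ¬io → AX (io → ¬running): {st0, st1, st2, st3, st4, st5}.
States satisfying AG (¬io → AX (io → ¬running)): {st0, st1, st2, st3, st4, st5}.
Every state reachable from st0 satisfies ¬io → AX (io → ¬running).
st0 ∈ Sat(AG (¬io → AX (io → ¬running))).

Yes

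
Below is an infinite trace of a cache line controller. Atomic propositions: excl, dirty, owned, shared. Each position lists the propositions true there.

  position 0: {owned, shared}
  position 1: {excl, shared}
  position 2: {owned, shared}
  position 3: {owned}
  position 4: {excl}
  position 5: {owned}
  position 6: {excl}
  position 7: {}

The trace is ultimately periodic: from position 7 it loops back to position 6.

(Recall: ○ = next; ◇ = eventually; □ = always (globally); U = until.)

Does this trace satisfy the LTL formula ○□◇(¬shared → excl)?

Holds

The position after 0 is 1; □◇(¬shared → excl) is true there.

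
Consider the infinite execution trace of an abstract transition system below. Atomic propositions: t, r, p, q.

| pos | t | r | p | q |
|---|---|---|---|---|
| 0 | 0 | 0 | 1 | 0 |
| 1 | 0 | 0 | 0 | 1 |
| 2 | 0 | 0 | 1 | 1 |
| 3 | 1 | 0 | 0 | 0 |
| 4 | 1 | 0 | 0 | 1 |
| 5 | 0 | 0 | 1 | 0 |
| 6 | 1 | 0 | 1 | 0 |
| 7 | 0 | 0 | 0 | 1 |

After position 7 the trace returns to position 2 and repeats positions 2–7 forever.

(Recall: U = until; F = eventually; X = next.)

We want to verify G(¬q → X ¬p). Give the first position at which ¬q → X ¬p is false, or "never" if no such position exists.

5

Check ¬q → X ¬p at each position in order: 0 ✓, 1 ✓, 2 ✓, 3 ✓, 4 ✓.
At position 5 the labels are {p} and the next position 6 has {p, t}, so ¬q → X ¬p is false there. This is the first violation.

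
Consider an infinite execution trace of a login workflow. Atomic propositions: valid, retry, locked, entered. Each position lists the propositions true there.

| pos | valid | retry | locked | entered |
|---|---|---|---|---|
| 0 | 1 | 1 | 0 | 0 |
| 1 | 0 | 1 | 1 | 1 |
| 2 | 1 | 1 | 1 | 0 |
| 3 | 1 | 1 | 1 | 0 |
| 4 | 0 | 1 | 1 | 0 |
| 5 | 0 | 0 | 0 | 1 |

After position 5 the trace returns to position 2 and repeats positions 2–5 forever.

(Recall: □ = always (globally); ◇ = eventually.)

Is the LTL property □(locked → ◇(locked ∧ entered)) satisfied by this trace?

locked → ◇(locked ∧ entered) must hold at every position from 0 onward. It fails at position 2, so □(locked → ◇(locked ∧ entered)) is false.
Positions where locked holds: 1, 2, 3, 4.
Check ◇(locked ∧ entered) at each: 1→ok, 2→fails, 3→fails, 4→fails.

Does not hold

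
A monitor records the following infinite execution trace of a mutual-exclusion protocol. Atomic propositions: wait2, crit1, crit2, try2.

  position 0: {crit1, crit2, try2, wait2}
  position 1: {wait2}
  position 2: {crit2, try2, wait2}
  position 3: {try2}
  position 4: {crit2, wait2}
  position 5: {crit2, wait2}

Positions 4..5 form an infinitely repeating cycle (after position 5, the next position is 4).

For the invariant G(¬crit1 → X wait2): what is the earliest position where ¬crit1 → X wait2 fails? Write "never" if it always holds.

2

Check ¬crit1 → X wait2 at each position in order: 0 ✓, 1 ✓.
At position 2 the labels are {crit2, try2, wait2} and the next position 3 has {try2}, so ¬crit1 → X wait2 is false there. This is the first violation.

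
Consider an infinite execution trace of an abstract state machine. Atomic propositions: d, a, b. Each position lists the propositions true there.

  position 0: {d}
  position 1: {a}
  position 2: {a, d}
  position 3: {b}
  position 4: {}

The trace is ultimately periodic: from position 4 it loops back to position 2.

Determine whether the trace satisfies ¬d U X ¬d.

Walking from position 0: X ¬d first holds at position 0, and ¬d holds at every earlier position along the way, so ¬d U X ¬d holds.

Satisfied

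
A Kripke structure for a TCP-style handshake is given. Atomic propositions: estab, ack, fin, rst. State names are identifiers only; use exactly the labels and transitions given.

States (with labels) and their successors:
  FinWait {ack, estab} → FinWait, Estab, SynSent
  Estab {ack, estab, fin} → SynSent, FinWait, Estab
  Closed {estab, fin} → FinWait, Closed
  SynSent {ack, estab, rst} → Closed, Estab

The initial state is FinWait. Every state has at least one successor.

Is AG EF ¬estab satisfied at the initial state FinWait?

No

States satisfying EF ¬estab: ∅.
States satisfying AG EF ¬estab: ∅.
Closed is reachable from FinWait and violates EF ¬estab, so AG fails at FinWait.
FinWait ∉ Sat(AG EF ¬estab).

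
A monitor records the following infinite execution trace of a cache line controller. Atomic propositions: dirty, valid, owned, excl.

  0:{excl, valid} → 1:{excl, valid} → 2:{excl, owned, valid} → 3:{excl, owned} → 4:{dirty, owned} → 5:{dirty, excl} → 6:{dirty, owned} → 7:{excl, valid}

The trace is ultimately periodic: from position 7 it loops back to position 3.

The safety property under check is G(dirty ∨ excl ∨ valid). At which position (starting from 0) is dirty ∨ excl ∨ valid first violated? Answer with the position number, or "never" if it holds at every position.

dirty ∨ excl ∨ valid holds at every position 0..7, and those are all the positions the trace ever visits, so the invariant G(dirty ∨ excl ∨ valid) is never violated.

never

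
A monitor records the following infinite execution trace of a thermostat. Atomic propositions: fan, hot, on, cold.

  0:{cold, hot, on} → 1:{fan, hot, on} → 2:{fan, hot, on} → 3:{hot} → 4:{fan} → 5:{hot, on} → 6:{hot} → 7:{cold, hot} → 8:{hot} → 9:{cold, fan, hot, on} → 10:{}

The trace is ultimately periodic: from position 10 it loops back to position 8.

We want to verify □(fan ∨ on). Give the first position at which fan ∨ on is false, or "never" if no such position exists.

3

Check fan ∨ on at each position in order: 0 ✓, 1 ✓, 2 ✓.
At position 3 the labels are {hot}, so fan ∨ on is false there. This is the first violation.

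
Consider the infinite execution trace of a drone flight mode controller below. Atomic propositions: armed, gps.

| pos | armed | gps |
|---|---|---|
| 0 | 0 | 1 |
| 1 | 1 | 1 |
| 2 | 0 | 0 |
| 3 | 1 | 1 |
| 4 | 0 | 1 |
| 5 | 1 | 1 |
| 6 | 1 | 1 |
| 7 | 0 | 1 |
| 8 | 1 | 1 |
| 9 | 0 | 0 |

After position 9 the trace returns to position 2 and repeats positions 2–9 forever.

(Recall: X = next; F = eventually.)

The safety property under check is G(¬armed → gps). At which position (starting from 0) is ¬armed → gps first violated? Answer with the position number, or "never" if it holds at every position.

Check ¬armed → gps at each position in order: 0 ✓, 1 ✓.
At position 2 the labels are {}, so ¬armed → gps is false there. This is the first violation.

2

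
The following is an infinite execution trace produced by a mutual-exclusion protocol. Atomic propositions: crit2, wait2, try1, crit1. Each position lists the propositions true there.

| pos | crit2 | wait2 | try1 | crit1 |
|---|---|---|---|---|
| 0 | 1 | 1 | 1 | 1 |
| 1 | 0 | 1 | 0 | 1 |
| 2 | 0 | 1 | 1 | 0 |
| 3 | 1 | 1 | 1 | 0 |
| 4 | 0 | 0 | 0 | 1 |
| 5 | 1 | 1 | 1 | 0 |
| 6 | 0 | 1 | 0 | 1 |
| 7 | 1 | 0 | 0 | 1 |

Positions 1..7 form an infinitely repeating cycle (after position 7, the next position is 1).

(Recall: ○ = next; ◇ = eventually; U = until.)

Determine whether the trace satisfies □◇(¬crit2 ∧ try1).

◇(¬crit2 ∧ try1) holds at every position 0..7, and those are all positions ever visited, so □◇(¬crit2 ∧ try1) holds.

Satisfied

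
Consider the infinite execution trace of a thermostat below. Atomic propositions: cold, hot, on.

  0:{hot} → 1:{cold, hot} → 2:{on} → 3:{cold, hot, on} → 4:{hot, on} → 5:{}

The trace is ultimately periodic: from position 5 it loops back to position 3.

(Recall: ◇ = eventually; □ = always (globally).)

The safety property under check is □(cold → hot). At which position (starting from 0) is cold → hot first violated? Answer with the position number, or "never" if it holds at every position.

never

cold → hot holds at every position 0..5, and those are all the positions the trace ever visits, so the invariant □(cold → hot) is never violated.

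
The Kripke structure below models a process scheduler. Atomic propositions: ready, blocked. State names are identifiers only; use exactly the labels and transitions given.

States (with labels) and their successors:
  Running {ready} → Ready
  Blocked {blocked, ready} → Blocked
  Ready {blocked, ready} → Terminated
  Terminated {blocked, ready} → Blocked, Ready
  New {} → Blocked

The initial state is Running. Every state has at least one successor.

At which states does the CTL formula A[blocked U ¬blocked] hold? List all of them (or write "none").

{Running, New}

States satisfying blocked: {Blocked, Ready, Terminated}.
States satisfying ¬blocked: {Running, New}.
States satisfying A[blocked U ¬blocked]: {Running, New}.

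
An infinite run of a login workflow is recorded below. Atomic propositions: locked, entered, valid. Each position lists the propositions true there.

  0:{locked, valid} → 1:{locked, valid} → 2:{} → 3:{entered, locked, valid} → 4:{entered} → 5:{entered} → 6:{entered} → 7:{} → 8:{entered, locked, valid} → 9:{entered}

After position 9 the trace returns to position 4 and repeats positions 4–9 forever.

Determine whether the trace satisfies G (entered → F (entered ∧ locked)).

entered → F (entered ∧ locked) holds at every position 0..9, and those are all positions ever visited, so G (entered → F (entered ∧ locked)) holds.
Positions where entered holds: 3, 4, 5, 6, 8, 9.
Check F (entered ∧ locked) at each: 3→ok, 4→ok, 5→ok, 6→ok, 8→ok, 9→ok.

Satisfied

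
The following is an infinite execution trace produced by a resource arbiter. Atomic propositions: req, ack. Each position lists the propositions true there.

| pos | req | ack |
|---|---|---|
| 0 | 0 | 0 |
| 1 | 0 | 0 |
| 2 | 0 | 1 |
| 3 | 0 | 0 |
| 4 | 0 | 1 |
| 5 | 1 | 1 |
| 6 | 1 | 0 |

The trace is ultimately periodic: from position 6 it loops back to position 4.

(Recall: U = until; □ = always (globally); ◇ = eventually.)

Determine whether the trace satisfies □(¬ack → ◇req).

Yes

¬ack → ◇req holds at every position 0..6, and those are all positions ever visited, so □(¬ack → ◇req) holds.
Positions where ¬ack holds: 0, 1, 3, 6.
Check ◇req at each: 0→ok, 1→ok, 3→ok, 6→ok.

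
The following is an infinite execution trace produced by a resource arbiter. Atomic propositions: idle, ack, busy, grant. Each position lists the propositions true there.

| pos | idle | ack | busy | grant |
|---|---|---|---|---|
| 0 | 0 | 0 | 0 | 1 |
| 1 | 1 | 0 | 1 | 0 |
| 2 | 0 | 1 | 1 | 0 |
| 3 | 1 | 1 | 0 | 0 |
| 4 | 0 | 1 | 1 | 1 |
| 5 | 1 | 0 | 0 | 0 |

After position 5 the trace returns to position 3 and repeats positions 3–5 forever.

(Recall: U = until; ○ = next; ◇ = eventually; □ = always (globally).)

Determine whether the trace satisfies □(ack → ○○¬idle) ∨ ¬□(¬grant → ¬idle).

Satisfied

ack → ○○¬idle must hold at every position from 0 onward. It fails at position 3, so □(ack → ○○¬idle) is false.
Positions where ack holds: 2, 3, 4.
Check ○○¬idle at each: 2→ok, 3→fails, 4→fails.
At position 0: □(ack → ○○¬idle) is false; ¬□(¬grant → ¬idle) is true; so □(ack → ○○¬idle) ∨ ¬□(¬grant → ¬idle) is true.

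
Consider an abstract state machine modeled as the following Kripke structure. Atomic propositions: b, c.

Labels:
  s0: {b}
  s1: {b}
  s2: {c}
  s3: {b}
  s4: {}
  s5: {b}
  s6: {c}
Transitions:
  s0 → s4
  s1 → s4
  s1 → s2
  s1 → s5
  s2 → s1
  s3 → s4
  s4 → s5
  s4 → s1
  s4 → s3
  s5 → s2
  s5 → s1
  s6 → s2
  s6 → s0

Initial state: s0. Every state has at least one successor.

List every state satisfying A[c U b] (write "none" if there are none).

States satisfying c: {s2, s6}.
States satisfying b: {s0, s1, s3, s5}.
States satisfying A[c U b]: {s0, s1, s2, s3, s5, s6}.

{s0, s1, s2, s3, s5, s6}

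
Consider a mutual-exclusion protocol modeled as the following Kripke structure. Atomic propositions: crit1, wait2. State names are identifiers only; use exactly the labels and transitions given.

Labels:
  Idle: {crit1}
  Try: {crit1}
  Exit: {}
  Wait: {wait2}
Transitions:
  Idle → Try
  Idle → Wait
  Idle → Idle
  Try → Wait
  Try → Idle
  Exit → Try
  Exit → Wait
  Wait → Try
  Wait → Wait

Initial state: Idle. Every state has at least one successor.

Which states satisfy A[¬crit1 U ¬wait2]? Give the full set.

{Idle, Try, Exit}

States satisfying ¬crit1: {Exit, Wait}.
States satisfying ¬wait2: {Idle, Try, Exit}.
States satisfying A[¬crit1 U ¬wait2]: {Idle, Try, Exit}.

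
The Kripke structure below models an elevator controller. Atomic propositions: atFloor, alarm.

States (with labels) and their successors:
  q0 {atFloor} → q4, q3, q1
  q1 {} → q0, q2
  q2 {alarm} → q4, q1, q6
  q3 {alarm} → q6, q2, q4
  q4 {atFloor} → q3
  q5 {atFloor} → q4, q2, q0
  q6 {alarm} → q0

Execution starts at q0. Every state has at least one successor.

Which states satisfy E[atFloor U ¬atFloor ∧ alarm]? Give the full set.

States satisfying atFloor: {q0, q4, q5}.
States satisfying ¬atFloor ∧ alarm: {q2, q3, q6}.
States satisfying E[atFloor U ¬atFloor ∧ alarm]: {q0, q2, q3, q4, q5, q6}.

{q0, q2, q3, q4, q5, q6}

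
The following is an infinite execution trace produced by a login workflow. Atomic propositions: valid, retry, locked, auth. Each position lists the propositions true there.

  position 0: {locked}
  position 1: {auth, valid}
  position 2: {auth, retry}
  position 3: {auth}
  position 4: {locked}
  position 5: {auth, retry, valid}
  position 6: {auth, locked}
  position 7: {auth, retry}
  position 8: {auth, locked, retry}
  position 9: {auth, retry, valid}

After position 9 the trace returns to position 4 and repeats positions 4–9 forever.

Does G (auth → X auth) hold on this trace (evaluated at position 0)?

Violated

auth → X auth must hold at every position from 0 onward. It fails at position 3, so G (auth → X auth) is false.
Positions where auth holds: 1, 2, 3, 5, 6, 7, 8, 9.
Check X auth at each: 1→ok, 2→ok, 3→fails, 5→ok, 6→ok, 7→ok, 8→ok, 9→fails.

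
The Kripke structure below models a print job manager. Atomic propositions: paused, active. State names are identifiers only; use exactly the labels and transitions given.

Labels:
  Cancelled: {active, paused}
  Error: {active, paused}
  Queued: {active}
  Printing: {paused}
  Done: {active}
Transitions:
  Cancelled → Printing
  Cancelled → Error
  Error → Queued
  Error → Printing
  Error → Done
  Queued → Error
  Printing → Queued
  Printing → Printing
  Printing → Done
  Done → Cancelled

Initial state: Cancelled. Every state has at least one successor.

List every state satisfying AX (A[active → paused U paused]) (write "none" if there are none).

States satisfying A[active → paused U paused]: {Cancelled, Error, Printing}.
States satisfying AX (A[active → paused U paused]): {Cancelled, Queued, Done}.

{Cancelled, Queued, Done}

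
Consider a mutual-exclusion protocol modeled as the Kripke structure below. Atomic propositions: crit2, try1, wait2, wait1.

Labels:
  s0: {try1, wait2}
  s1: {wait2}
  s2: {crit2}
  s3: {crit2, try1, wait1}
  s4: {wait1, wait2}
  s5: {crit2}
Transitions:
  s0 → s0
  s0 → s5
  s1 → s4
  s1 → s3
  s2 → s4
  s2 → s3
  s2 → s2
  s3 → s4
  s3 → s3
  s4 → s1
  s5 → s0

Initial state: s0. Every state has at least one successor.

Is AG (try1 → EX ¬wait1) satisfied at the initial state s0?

Satisfied

States satisfying try1 → EX ¬wait1: {s0, s1, s2, s4, s5}.
States satisfying AG (try1 → EX ¬wait1): {s0, s5}.
Every state reachable from s0 satisfies try1 → EX ¬wait1.
s0 ∈ Sat(AG (try1 → EX ¬wait1)).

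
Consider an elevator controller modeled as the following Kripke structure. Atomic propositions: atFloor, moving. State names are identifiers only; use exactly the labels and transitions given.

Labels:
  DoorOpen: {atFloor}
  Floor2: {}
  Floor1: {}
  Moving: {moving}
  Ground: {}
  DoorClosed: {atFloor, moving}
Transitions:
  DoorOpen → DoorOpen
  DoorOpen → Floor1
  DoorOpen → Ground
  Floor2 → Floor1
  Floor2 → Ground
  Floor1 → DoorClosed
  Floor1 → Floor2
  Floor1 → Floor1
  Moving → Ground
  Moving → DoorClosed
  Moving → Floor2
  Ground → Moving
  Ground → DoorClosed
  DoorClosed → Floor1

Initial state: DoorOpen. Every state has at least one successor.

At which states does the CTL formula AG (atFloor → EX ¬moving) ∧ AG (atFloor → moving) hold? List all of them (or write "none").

States satisfying atFloor → EX ¬moving: {DoorOpen, Floor2, Floor1, Moving, Ground, DoorClosed}.
States satisfying AG (atFloor → EX ¬moving): {DoorOpen, Floor2, Floor1, Moving, Ground, DoorClosed}.
States satisfying atFloor → moving: {Floor2, Floor1, Moving, Ground, DoorClosed}.
States satisfying AG (atFloor → moving): {Floor2, Floor1, Moving, Ground, DoorClosed}.
States satisfying AG (atFloor → EX ¬moving) ∧ AG (atFloor → moving): {Floor2, Floor1, Moving, Ground, DoorClosed}.

{Floor2, Floor1, Moving, Ground, DoorClosed}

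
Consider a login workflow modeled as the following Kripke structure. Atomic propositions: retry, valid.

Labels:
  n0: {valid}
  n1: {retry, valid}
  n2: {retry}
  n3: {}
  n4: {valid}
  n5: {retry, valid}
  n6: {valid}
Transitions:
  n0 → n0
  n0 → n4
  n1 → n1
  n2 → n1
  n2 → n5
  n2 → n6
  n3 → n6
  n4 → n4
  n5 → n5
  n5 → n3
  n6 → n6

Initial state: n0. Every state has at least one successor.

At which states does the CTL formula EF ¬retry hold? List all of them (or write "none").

{n0, n2, n3, n4, n5, n6}

States satisfying ¬retry: {n0, n3, n4, n6}.
States satisfying EF ¬retry: {n0, n2, n3, n4, n5, n6}.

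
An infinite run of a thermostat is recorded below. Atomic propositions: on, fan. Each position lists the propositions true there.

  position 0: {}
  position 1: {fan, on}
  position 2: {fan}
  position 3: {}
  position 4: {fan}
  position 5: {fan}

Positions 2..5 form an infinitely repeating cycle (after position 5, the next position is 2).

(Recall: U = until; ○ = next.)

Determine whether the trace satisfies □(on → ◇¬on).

Satisfied

on → ◇¬on holds at every position 0..5, and those are all positions ever visited, so □(on → ◇¬on) holds.
Positions where on holds: 1.
Check ◇¬on at each: 1→ok.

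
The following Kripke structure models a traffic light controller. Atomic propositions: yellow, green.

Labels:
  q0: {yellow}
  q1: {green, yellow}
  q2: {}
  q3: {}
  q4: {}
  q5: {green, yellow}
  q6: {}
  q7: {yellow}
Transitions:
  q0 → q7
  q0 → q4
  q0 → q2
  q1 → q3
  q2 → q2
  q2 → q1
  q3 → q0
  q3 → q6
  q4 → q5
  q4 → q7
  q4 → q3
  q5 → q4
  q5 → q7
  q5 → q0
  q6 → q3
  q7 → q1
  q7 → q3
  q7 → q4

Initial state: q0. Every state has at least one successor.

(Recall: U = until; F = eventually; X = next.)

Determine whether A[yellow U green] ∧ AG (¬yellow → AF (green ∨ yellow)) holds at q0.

Does not hold

States satisfying yellow: {q0, q1, q5, q7}.
States satisfying green: {q1, q5}.
States satisfying A[yellow U green]: {q1, q5}.
States satisfying ¬yellow → AF (green ∨ yellow): {q0, q1, q5, q7}.
States satisfying AG (¬yellow → AF (green ∨ yellow)): ∅.
States satisfying A[yellow U green] ∧ AG (¬yellow → AF (green ∨ yellow)): ∅.
q0 ∉ Sat(A[yellow U green] ∧ AG (¬yellow → AF (green ∨ yellow))).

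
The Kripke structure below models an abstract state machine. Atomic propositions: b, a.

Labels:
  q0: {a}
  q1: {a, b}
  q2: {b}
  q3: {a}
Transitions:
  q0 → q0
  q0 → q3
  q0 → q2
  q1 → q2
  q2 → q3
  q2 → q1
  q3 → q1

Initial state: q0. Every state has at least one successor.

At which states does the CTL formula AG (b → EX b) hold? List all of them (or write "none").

States satisfying b → EX b: {q0, q1, q2, q3}.
States satisfying AG (b → EX b): {q0, q1, q2, q3}.

{q0, q1, q2, q3}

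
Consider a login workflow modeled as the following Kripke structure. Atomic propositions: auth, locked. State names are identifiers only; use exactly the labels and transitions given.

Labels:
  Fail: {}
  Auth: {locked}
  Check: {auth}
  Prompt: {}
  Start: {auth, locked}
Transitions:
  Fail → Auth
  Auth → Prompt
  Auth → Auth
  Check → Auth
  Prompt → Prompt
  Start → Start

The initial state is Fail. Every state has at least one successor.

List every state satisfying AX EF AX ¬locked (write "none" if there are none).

{Fail, Auth, Check, Prompt}

States satisfying EF AX ¬locked: {Fail, Auth, Check, Prompt}.
States satisfying AX EF AX ¬locked: {Fail, Auth, Check, Prompt}.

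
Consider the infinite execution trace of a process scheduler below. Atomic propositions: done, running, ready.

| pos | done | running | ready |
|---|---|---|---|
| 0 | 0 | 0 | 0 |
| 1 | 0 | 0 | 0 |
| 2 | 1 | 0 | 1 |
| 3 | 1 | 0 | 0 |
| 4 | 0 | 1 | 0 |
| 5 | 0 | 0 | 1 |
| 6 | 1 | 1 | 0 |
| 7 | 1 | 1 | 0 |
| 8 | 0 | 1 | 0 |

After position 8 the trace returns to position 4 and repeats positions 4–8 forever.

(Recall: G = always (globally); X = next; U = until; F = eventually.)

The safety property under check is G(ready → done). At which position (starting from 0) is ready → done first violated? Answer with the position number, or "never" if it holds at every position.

Check ready → done at each position in order: 0 ✓, 1 ✓, 2 ✓, 3 ✓, 4 ✓.
At position 5 the labels are {ready}, so ready → done is false there. This is the first violation.

5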